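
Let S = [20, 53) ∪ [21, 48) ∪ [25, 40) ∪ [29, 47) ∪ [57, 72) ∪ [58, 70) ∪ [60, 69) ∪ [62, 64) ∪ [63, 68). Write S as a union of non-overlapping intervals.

[20, 53) ∪ [57, 72)

[21, 48) overlaps/touches [20, 53) → extend to [20, 53).
[25, 40) overlaps/touches [20, 53) → extend to [20, 53).
[29, 47) overlaps/touches [20, 53) → extend to [20, 53).
[57, 72) is disjoint → start new block.
[58, 70) overlaps/touches [57, 72) → extend to [57, 72).
[60, 69) overlaps/touches [57, 72) → extend to [57, 72).
[62, 64) overlaps/touches [57, 72) → extend to [57, 72).
[63, 68) overlaps/touches [57, 72) → extend to [57, 72).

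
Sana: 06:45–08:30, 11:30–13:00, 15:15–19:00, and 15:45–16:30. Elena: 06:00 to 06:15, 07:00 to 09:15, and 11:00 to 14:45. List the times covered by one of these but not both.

06:00-06:15, 06:45-07:00, 08:30-09:15, 11:00-11:30, 13:00-14:45, 15:15-19:00

First set merges to 06:45-08:30, 11:30-13:00, 15:15-19:00.
A but not B: 06:45-07:00, 15:15-19:00.
B but not A: 06:00-06:15, 08:30-09:15, 11:00-11:30, 13:00-14:45.
Combining gives A △ B.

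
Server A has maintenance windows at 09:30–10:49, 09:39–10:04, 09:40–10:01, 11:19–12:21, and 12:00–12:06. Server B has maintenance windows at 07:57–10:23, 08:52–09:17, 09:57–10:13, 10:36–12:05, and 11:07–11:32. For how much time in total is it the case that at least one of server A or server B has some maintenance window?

4 h 24 min

First set merges to 09:30-10:49, 11:19-12:21.
Second set merges to 07:57-10:23, 10:36-12:05.
A ∪ B = 07:57-12:21.
Total: 4 h 24 min.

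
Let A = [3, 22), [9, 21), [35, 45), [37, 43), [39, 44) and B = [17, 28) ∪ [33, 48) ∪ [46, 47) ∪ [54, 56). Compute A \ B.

First set merges to [3, 22), [35, 45).
Second set merges to [17, 28), [33, 48), [54, 56).
[3, 22) minus B → [3, 17).
[35, 45): fully covered by B → removed.

[3, 17)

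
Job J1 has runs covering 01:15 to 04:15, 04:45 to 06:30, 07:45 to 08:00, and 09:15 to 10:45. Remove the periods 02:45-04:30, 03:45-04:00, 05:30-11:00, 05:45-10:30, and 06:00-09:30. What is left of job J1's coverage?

01:15-02:45, 04:45-05:30

B, merged: 02:45-04:30, 05:30-11:00.
01:15-04:15 \ B = 01:15-02:45.
04:45-06:30 \ B = 04:45-05:30.
07:45-08:00: entirely removed.
09:15-10:45: entirely removed.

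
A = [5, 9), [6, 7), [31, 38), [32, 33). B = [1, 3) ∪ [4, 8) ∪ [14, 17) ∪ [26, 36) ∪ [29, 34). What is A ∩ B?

[5, 8) ∪ [31, 36)

Merge the first list: [5, 9), [31, 38).
Merge the second list: [1, 3), [4, 8), [14, 17), [26, 36).
[5, 9) ∩ B → [5, 8).
[31, 38) ∩ B → [31, 36).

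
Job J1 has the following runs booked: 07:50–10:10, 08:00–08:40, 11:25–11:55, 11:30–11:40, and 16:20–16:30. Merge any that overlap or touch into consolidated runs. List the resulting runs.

07:50–10:10, 11:25–11:55, 16:20–16:30

08:00–08:40 overlaps/touches 07:50–10:10 → extend to 07:50–10:10.
11:25–11:55 is disjoint → start new block.
11:30–11:40 overlaps/touches 11:25–11:55 → extend to 11:25–11:55.
16:20–16:30 is disjoint → start new block.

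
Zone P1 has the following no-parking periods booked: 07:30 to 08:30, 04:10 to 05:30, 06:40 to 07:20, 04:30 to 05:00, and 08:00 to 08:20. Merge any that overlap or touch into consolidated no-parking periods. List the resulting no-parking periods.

Sort by start: 04:10-05:30, 04:30-05:00, 06:40-07:20, 07:30-08:30, 08:00-08:20.
04:30-05:00 overlaps/touches 04:10-05:30 → extend to 04:10-05:30.
06:40-07:20 is disjoint → start new block.
07:30-08:30 is disjoint → start new block.
08:00-08:20 overlaps/touches 07:30-08:30 → extend to 07:30-08:30.

04:10-05:30, 06:40-07:20, 07:30-08:30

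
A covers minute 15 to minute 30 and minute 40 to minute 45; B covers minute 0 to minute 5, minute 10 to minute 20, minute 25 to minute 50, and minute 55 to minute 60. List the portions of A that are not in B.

minute 20 to minute 25

minute 15 to minute 30 minus B → minute 20 to minute 25.
minute 40 to minute 45: fully covered by B → removed.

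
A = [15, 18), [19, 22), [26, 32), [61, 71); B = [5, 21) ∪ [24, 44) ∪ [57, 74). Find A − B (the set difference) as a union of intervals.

[21, 22)

[15, 18) lies entirely inside B → drops out.
[19, 22) with B removed leaves [21, 22).
[26, 32) lies entirely inside B → drops out.
[61, 71) lies entirely inside B → drops out.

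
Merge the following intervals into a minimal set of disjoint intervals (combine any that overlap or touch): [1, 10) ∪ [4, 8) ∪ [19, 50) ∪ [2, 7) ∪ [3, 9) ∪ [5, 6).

Sort by start: [1, 10), [2, 7), [3, 9), [4, 8), [5, 6), [19, 50).
[2, 7) overlaps/touches [1, 10) → extend to [1, 10).
[3, 9) overlaps/touches [1, 10) → extend to [1, 10).
[4, 8) overlaps/touches [1, 10) → extend to [1, 10).
[5, 6) overlaps/touches [1, 10) → extend to [1, 10).
[19, 50) is disjoint → start new block.

[1, 10) ∪ [19, 50)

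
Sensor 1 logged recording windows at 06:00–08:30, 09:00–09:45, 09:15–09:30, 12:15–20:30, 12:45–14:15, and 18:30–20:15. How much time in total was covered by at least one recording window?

Merged: 06:00–08:30, 09:00–09:45, 12:15–20:30.
Lengths: 2 h 30 min + 45 min + 8 h 15 min = 11 h 30 min.

11 h 30 min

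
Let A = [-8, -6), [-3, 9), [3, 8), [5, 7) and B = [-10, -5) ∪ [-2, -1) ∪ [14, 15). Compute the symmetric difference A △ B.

[-10, -8) ∪ [-6, -5) ∪ [-3, -2) ∪ [-1, 9) ∪ [14, 15)

Merge the first list: [-8, -6), [-3, 9).
A \ B = [-3, -2), [-1, 9).
B \ A = [-10, -8), [-6, -5), [14, 15).
Union of the two gives the symmetric difference.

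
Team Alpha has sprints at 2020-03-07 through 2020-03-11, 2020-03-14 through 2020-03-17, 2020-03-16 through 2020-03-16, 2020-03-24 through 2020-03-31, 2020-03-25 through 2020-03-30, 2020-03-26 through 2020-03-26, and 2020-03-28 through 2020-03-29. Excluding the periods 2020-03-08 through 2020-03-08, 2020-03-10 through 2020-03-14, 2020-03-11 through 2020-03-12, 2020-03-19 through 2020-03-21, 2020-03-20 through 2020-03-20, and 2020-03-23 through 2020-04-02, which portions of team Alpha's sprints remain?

First set merges to 2020-03-07 through 2020-03-11, 2020-03-14 through 2020-03-17, 2020-03-24 through 2020-03-31.
Second set merges to 2020-03-08 through 2020-03-08, 2020-03-10 through 2020-03-14, 2020-03-19 through 2020-03-21, 2020-03-23 through 2020-04-02.
2020-03-07 through 2020-03-11 \ B = 2020-03-07 through 2020-03-07, 2020-03-09 through 2020-03-09.
2020-03-14 through 2020-03-17 \ B = 2020-03-15 through 2020-03-17.
2020-03-24 through 2020-03-31: entirely removed.

2020-03-07 through 2020-03-07, 2020-03-09 through 2020-03-09, 2020-03-15 through 2020-03-17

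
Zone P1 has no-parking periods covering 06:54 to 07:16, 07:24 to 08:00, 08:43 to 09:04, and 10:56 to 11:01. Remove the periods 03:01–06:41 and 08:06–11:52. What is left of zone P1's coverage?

06:54–07:16: no B overlap → unchanged.
07:24–08:00: no B overlap → unchanged.
08:43–09:04: fully covered by B → removed.
10:56–11:01: fully covered by B → removed.

06:54–07:16, 07:24–08:00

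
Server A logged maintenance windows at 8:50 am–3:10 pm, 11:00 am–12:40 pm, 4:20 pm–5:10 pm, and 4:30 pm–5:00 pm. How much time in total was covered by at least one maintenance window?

7 h 10 min

Merged: 8:50 am-3:10 pm, 4:20 pm-5:10 pm.
Lengths: 6 h 20 min + 50 min = 7 h 10 min.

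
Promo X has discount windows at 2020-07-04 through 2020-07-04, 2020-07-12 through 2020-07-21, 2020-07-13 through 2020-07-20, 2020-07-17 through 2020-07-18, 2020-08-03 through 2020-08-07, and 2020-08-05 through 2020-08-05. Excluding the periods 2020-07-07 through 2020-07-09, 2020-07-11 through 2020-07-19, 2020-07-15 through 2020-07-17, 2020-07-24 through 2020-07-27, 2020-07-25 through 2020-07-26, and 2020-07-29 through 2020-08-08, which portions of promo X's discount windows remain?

Merge the first list: 2020-07-04 through 2020-07-04, 2020-07-12 through 2020-07-21, 2020-08-03 through 2020-08-07.
Merge the second list: 2020-07-07 through 2020-07-09, 2020-07-11 through 2020-07-19, 2020-07-24 through 2020-07-27, 2020-07-29 through 2020-08-08.
2020-07-04 through 2020-07-04 is untouched.
2020-07-12 through 2020-07-21 with B removed leaves 2020-07-20 through 2020-07-21.
2020-08-03 through 2020-08-07 lies entirely inside B → drops out.

2020-07-04 through 2020-07-04, 2020-07-20 through 2020-07-21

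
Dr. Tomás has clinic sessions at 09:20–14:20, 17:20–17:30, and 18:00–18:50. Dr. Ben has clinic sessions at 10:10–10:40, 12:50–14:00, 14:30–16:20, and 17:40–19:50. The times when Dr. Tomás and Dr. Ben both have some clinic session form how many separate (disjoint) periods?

3

A ∩ B = 10:10–10:40, 12:50–14:00, 18:00–18:50.
That is 3 disjoint pieces.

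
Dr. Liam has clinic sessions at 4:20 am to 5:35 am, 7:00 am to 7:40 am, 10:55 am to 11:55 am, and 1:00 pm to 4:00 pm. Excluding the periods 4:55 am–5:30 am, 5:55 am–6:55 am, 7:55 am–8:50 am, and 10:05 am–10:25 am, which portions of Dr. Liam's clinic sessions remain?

4:20 am–4:55 am, 5:30 am–5:35 am, 7:00 am–7:40 am, 10:55 am–11:55 am, 1:00 pm–4:00 pm

4:20 am–5:35 am minus B → 4:20 am–4:55 am, 5:30 am–5:35 am.
7:00 am–7:40 am: no B overlap → unchanged.
10:55 am–11:55 am: no B overlap → unchanged.
1:00 pm–4:00 pm: no B overlap → unchanged.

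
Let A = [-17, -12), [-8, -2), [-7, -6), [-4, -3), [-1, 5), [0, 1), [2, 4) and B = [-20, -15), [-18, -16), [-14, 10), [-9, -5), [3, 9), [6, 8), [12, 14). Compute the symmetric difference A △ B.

[-20, -17) ∪ [-15, -14) ∪ [-12, -8) ∪ [-2, -1) ∪ [5, 10) ∪ [12, 14)

First set merges to [-17, -12), [-8, -2), [-1, 5).
Second set merges to [-20, -15), [-14, 10), [12, 14).
A but not B: [-15, -14).
B but not A: [-20, -17), [-12, -8), [-2, -1), [5, 10), [12, 14).
Combining gives A △ B.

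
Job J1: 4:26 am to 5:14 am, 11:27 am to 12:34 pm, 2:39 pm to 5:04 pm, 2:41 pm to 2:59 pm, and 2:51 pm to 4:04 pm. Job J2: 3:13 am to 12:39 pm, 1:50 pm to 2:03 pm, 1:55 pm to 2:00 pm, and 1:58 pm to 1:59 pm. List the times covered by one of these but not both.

3:13 am–4:26 am, 5:14 am–11:27 am, 12:34 pm–12:39 pm, 1:50 pm–2:03 pm, 2:39 pm–5:04 pm

Merge the first list: 4:26 am–5:14 am, 11:27 am–12:34 pm, 2:39 pm–5:04 pm.
Merge the second list: 3:13 am–12:39 pm, 1:50 pm–2:03 pm.
A \ B = 2:39 pm–5:04 pm.
B \ A = 3:13 am–4:26 am, 5:14 am–11:27 am, 12:34 pm–12:39 pm, 1:50 pm–2:03 pm.
Union of the two gives the symmetric difference.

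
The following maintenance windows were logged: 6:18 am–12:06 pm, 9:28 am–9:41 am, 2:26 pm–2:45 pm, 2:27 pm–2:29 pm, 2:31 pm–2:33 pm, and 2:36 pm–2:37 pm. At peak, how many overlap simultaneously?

2

Walk the sorted start/end points keeping a running depth.
The depth first hits 2 at 9:28 am.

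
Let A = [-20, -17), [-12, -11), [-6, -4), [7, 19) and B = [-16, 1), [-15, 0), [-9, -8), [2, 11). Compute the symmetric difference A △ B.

Second set merges to [-16, 1), [2, 11).
Only in the first: [-20, -17), [11, 19).
Only in the second: [-16, -12), [-11, -6), [-4, 1), [2, 7).
Together these are the periods covered by exactly one.

[-20, -17) ∪ [-16, -12) ∪ [-11, -6) ∪ [-4, 1) ∪ [2, 7) ∪ [11, 19)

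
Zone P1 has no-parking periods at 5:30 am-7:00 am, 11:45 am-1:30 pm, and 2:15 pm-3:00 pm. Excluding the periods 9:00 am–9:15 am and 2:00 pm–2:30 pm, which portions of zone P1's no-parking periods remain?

5:30 am–7:00 am: nothing removed.
11:45 am–1:30 pm: nothing removed.
2:15 pm–3:00 pm \ B = 2:30 pm–3:00 pm.

5:30 am–7:00 am, 11:45 am–1:30 pm, 2:30 pm–3:00 pm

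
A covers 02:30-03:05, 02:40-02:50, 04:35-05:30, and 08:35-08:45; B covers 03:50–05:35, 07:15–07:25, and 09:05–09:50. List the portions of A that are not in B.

02:30–03:05, 08:35–08:45

First set merges to 02:30–03:05, 04:35–05:30, 08:35–08:45.
02:30–03:05: nothing removed.
04:35–05:30: entirely removed.
08:35–08:45: nothing removed.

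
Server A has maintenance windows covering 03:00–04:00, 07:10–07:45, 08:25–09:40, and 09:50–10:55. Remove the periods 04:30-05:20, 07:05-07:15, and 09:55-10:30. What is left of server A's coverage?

03:00–04:00: no B overlap → unchanged.
07:10–07:45 minus B → 07:15–07:45.
08:25–09:40: no B overlap → unchanged.
09:50–10:55 minus B → 09:50–09:55, 10:30–10:55.

03:00–04:00, 07:15–07:45, 08:25–09:40, 09:50–09:55, 10:30–10:55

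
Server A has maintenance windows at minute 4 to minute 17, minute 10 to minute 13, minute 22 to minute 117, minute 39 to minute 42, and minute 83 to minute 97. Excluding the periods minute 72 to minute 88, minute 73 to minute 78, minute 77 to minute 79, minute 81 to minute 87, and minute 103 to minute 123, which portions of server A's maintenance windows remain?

Merge the first list: minute 4 to minute 17, minute 22 to minute 117.
Merge the second list: minute 72 to minute 88, minute 103 to minute 123.
minute 4 to minute 17: nothing removed.
minute 22 to minute 117 \ B = minute 22 to minute 72, minute 88 to minute 103.

minute 4 to minute 17, minute 22 to minute 72, minute 88 to minute 103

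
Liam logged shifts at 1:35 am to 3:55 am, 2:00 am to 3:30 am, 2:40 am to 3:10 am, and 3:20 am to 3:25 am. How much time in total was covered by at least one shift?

Merged: 1:35 am–3:55 am.
Length: 2 h 20 min.

2 h 20 min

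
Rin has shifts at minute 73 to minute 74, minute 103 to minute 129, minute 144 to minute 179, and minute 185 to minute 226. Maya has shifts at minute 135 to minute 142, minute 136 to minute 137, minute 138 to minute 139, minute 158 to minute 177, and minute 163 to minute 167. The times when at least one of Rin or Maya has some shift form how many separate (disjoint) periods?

B, merged: minute 135 to minute 142, minute 158 to minute 177.
A ∪ B = minute 73 to minute 74, minute 103 to minute 129, minute 135 to minute 142, minute 144 to minute 179, minute 185 to minute 226.
That is 5 disjoint pieces.

5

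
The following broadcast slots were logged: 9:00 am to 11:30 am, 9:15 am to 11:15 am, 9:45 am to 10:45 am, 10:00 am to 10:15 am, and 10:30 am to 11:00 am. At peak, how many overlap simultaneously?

At 10:00 am, 4 of the intervals are simultaneously active.
No point has more.

4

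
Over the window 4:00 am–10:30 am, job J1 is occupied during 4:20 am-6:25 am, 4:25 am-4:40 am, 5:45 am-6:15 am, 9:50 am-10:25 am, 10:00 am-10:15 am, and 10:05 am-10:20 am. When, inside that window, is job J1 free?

4:00 am–4:20 am, 6:25 am–9:50 am, 10:25 am–10:30 am

The merged coverage is 4:20 am–6:25 am, 9:50 am–10:25 am.
Complement within 4:00 am–10:30 am: 4:00 am–4:20 am, 6:25 am–9:50 am, 10:25 am–10:30 am.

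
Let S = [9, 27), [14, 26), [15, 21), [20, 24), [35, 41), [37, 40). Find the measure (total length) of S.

24

Merged: [9, 27), [35, 41).
Lengths: 18 + 6 = 24.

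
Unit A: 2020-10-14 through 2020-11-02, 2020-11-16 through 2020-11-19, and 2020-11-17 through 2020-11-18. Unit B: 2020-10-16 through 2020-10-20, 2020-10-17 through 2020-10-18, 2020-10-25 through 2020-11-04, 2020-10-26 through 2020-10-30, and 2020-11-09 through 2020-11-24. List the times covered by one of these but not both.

First set merges to 2020-10-14 through 2020-11-02, 2020-11-16 through 2020-11-19.
Second set merges to 2020-10-16 through 2020-10-20, 2020-10-25 through 2020-11-04, 2020-11-09 through 2020-11-24.
Only in the first: 2020-10-14 through 2020-10-15, 2020-10-21 through 2020-10-24.
Only in the second: 2020-11-03 through 2020-11-04, 2020-11-09 through 2020-11-15, 2020-11-20 through 2020-11-24.
Together these are the periods covered by exactly one.

2020-10-14 through 2020-10-15, 2020-10-21 through 2020-10-24, 2020-11-03 through 2020-11-04, 2020-11-09 through 2020-11-15, 2020-11-20 through 2020-11-24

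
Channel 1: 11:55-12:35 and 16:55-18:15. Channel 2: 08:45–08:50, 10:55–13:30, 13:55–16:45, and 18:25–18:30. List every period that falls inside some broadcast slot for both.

11:55–12:35

11:55–12:35 overlaps B on 11:55–12:35.
16:55–18:15 falls entirely outside B.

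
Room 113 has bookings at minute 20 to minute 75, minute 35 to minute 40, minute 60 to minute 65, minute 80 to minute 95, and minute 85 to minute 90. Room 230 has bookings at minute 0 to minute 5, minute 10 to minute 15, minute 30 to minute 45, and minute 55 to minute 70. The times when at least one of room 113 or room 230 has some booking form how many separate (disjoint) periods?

First set merges to minute 20 to minute 75, minute 80 to minute 95.
A ∪ B = minute 0 to minute 5, minute 10 to minute 15, minute 20 to minute 75, minute 80 to minute 95.
That is 4 disjoint pieces.

4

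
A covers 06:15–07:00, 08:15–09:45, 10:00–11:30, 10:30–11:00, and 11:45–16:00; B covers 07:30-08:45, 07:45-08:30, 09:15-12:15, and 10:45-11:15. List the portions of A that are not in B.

06:15–07:00, 08:45–09:15, 12:15–16:00

A, merged: 06:15–07:00, 08:15–09:45, 10:00–11:30, 11:45–16:00.
B, merged: 07:30–08:45, 09:15–12:15.
06:15–07:00: no B overlap → unchanged.
08:15–09:45 minus B → 08:45–09:15.
10:00–11:30: fully covered by B → removed.
11:45–16:00 minus B → 12:15–16:00.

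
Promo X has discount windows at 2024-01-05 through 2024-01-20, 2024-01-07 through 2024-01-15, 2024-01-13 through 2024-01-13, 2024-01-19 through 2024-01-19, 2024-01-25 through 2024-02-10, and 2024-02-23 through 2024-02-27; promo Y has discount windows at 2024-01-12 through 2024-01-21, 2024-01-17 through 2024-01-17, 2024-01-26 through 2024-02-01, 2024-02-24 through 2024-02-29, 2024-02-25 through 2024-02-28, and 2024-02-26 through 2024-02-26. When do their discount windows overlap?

2024-01-12 through 2024-01-20, 2024-01-26 through 2024-02-01, 2024-02-24 through 2024-02-27

Merge the first list: 2024-01-05 through 2024-01-20, 2024-01-25 through 2024-02-10, 2024-02-23 through 2024-02-27.
Merge the second list: 2024-01-12 through 2024-01-21, 2024-01-26 through 2024-02-01, 2024-02-24 through 2024-02-29.
2024-01-05 through 2024-01-20 meets the second set on 2024-01-12 through 2024-01-20.
2024-01-25 through 2024-02-10 meets the second set on 2024-01-26 through 2024-02-01.
2024-02-23 through 2024-02-27 meets the second set on 2024-02-24 through 2024-02-27.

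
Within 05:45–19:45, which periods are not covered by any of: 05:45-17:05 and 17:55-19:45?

After merging, the occupied span is 05:45-17:05, 17:55-19:45.
Gaps within 05:45-19:45: 17:05-17:55.

17:05-17:55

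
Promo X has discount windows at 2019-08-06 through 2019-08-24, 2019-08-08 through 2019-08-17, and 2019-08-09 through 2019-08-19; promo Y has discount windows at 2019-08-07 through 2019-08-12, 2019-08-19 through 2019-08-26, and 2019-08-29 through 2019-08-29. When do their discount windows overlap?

2019-08-07 through 2019-08-12, 2019-08-19 through 2019-08-24

First set merges to 2019-08-06 through 2019-08-24.
2019-08-06 through 2019-08-24 ∩ B → 2019-08-07 through 2019-08-12, 2019-08-19 through 2019-08-24.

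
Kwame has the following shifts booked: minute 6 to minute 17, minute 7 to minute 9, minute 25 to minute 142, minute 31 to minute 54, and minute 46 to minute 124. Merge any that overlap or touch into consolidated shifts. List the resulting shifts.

minute 6 to minute 17, minute 25 to minute 142

minute 7 to minute 9 overlaps/touches minute 6 to minute 17 → extend to minute 6 to minute 17.
minute 25 to minute 142 is disjoint → start new block.
minute 31 to minute 54 overlaps/touches minute 25 to minute 142 → extend to minute 25 to minute 142.
minute 46 to minute 124 overlaps/touches minute 25 to minute 142 → extend to minute 25 to minute 142.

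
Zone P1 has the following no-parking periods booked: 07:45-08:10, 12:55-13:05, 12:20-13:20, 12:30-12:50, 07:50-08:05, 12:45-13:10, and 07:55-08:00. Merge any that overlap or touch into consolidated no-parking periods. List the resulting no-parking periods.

Sort by start: 07:45–08:10, 07:50–08:05, 07:55–08:00, 12:20–13:20, 12:30–12:50, 12:45–13:10, 12:55–13:05.
07:50–08:05 overlaps/touches 07:45–08:10 → extend to 07:45–08:10.
07:55–08:00 overlaps/touches 07:45–08:10 → extend to 07:45–08:10.
12:20–13:20 is disjoint → start new block.
12:30–12:50 overlaps/touches 12:20–13:20 → extend to 12:20–13:20.
12:45–13:10 overlaps/touches 12:20–13:20 → extend to 12:20–13:20.
12:55–13:05 overlaps/touches 12:20–13:20 → extend to 12:20–13:20.

07:45–08:10, 12:20–13:20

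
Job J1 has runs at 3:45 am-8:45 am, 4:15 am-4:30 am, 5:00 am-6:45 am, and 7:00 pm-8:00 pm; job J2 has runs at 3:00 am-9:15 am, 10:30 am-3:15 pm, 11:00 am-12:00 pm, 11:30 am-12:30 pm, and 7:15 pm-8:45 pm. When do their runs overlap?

A, merged: 3:45 am–8:45 am, 7:00 pm–8:00 pm.
B, merged: 3:00 am–9:15 am, 10:30 am–3:15 pm, 7:15 pm–8:45 pm.
3:45 am–8:45 am overlaps B on 3:45 am–8:45 am.
7:00 pm–8:00 pm overlaps B on 7:15 pm–8:00 pm.

3:45 am–8:45 am, 7:15 pm–8:00 pm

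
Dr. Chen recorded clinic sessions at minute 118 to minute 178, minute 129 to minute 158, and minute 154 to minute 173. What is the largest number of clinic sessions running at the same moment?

At minute 154, 3 of the intervals are simultaneously active.
No point has more.

3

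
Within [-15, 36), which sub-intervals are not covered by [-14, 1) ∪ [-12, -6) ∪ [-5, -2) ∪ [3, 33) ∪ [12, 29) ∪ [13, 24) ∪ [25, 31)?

The merged coverage is [-14, 1), [3, 33).
Complement within [-15, 36): [-15, -14), [1, 3), [33, 36).

[-15, -14) ∪ [1, 3) ∪ [33, 36)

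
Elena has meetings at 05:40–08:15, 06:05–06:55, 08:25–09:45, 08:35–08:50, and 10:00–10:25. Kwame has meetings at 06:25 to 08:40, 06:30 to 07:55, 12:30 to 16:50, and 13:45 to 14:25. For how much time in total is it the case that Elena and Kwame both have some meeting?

First set merges to 05:40–08:15, 08:25–09:45, 10:00–10:25.
Second set merges to 06:25–08:40, 12:30–16:50.
A ∩ B = 06:25–08:15, 08:25–08:40.
Total: 1 h 50 min + 15 min = 2 h 5 min.

2 h 5 min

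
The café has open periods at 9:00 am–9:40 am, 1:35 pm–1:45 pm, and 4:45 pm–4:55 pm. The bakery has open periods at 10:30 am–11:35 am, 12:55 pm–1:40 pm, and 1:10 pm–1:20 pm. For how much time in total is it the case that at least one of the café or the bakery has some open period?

Merge the second list: 10:30 am–11:35 am, 12:55 pm–1:40 pm.
A ∪ B = 9:00 am–9:40 am, 10:30 am–11:35 am, 12:55 pm–1:45 pm, 4:45 pm–4:55 pm.
Total: 40 min + 1 h 5 min + 50 min + 10 min = 2 h 45 min.

2 h 45 min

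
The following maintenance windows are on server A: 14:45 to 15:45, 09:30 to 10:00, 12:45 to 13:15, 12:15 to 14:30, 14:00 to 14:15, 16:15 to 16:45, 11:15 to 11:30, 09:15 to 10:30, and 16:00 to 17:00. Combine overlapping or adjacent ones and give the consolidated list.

09:15–10:30, 11:15–11:30, 12:15–14:30, 14:45–15:45, 16:00–17:00

Sort by start: 09:15–10:30, 09:30–10:00, 11:15–11:30, 12:15–14:30, 12:45–13:15, 14:00–14:15, 14:45–15:45, 16:00–17:00, 16:15–16:45.
09:30–10:00 overlaps/touches 09:15–10:30 → extend to 09:15–10:30.
11:15–11:30 is disjoint → start new block.
12:15–14:30 is disjoint → start new block.
12:45–13:15 overlaps/touches 12:15–14:30 → extend to 12:15–14:30.
14:00–14:15 overlaps/touches 12:15–14:30 → extend to 12:15–14:30.
14:45–15:45 is disjoint → start new block.
16:00–17:00 is disjoint → start new block.
16:15–16:45 overlaps/touches 16:00–17:00 → extend to 16:00–17:00.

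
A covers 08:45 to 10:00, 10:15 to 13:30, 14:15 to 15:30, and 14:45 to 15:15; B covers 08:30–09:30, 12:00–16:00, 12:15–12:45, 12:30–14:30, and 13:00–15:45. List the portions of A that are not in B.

A, merged: 08:45-10:00, 10:15-13:30, 14:15-15:30.
B, merged: 08:30-09:30, 12:00-16:00.
08:45-10:00 \ B = 09:30-10:00.
10:15-13:30 \ B = 10:15-12:00.
14:15-15:30: entirely removed.

09:30-10:00, 10:15-12:00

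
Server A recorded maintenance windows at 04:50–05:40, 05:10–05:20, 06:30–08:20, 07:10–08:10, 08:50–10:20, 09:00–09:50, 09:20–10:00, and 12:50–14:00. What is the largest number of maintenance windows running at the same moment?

At 09:20, 3 of the intervals are simultaneously active.
No point has more.

3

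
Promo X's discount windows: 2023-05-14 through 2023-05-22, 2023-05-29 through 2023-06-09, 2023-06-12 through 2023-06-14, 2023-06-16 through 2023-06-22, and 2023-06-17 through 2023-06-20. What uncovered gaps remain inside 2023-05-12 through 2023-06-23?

Covered (merged): 2023-05-14 through 2023-05-22, 2023-05-29 through 2023-06-09, 2023-06-12 through 2023-06-14, 2023-06-16 through 2023-06-22.
Uncovered inside 2023-05-12 through 2023-06-23: 2023-05-12 through 2023-05-13, 2023-05-23 through 2023-05-28, 2023-06-10 through 2023-06-11, 2023-06-15 through 2023-06-15, 2023-06-23 through 2023-06-23.

2023-05-12 through 2023-05-13, 2023-05-23 through 2023-05-28, 2023-06-10 through 2023-06-11, 2023-06-15 through 2023-06-15, 2023-06-23 through 2023-06-23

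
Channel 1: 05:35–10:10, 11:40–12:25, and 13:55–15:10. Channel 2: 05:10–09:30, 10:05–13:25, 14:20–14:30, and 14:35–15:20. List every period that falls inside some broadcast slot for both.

05:35–09:30, 10:05–10:10, 11:40–12:25, 14:20–14:30, 14:35–15:10

05:35–10:10 overlaps B on 05:35–09:30, 10:05–10:10.
11:40–12:25 overlaps B on 11:40–12:25.
13:55–15:10 overlaps B on 14:20–14:30, 14:35–15:10.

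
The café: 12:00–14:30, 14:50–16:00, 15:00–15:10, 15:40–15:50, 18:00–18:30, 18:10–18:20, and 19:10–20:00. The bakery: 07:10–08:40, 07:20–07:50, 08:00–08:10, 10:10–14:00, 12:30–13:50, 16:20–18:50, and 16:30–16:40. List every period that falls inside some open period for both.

First set merges to 12:00-14:30, 14:50-16:00, 18:00-18:30, 19:10-20:00.
Second set merges to 07:10-08:40, 10:10-14:00, 16:20-18:50.
12:00-14:30 overlaps B on 12:00-14:00.
14:50-16:00 falls entirely outside B.
18:00-18:30 overlaps B on 18:00-18:30.
19:10-20:00 falls entirely outside B.

12:00-14:00, 18:00-18:30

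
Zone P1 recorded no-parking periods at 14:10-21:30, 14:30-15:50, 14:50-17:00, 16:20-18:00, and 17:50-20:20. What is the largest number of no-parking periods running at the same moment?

Walk the sorted start/end points keeping a running depth.
The depth first hits 3 at 14:50.

3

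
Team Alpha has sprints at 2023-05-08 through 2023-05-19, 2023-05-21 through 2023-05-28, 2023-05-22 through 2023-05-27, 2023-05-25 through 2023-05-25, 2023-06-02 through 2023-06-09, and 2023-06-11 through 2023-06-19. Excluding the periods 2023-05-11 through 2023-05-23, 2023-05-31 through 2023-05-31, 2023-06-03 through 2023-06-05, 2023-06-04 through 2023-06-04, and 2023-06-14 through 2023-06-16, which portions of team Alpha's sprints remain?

2023-05-08 through 2023-05-10, 2023-05-24 through 2023-05-28, 2023-06-02 through 2023-06-02, 2023-06-06 through 2023-06-09, 2023-06-11 through 2023-06-13, 2023-06-17 through 2023-06-19

First set merges to 2023-05-08 through 2023-05-19, 2023-05-21 through 2023-05-28, 2023-06-02 through 2023-06-09, 2023-06-11 through 2023-06-19.
Second set merges to 2023-05-11 through 2023-05-23, 2023-05-31 through 2023-05-31, 2023-06-03 through 2023-06-05, 2023-06-14 through 2023-06-16.
2023-05-08 through 2023-05-19 with B removed leaves 2023-05-08 through 2023-05-10.
2023-05-21 through 2023-05-28 with B removed leaves 2023-05-24 through 2023-05-28.
2023-06-02 through 2023-06-09 with B removed leaves 2023-06-02 through 2023-06-02, 2023-06-06 through 2023-06-09.
2023-06-11 through 2023-06-19 with B removed leaves 2023-06-11 through 2023-06-13, 2023-06-17 through 2023-06-19.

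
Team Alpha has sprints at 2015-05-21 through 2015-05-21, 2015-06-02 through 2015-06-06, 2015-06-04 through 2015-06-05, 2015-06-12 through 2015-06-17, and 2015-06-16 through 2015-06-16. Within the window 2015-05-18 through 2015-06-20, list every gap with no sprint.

The merged coverage is 2015-05-21 through 2015-05-21, 2015-06-02 through 2015-06-06, 2015-06-12 through 2015-06-17.
Complement within 2015-05-18 through 2015-06-20: 2015-05-18 through 2015-05-20, 2015-05-22 through 2015-06-01, 2015-06-07 through 2015-06-11, 2015-06-18 through 2015-06-20.

2015-05-18 through 2015-05-20, 2015-05-22 through 2015-06-01, 2015-06-07 through 2015-06-11, 2015-06-18 through 2015-06-20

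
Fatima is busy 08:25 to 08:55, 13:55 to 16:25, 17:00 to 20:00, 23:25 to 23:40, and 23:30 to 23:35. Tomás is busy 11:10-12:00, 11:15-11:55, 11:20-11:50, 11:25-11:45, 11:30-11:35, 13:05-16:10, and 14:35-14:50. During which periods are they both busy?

Merge the first list: 08:25-08:55, 13:55-16:25, 17:00-20:00, 23:25-23:40.
Merge the second list: 11:10-12:00, 13:05-16:10.
08:25-08:55 falls entirely outside B.
13:55-16:25 overlaps B on 13:55-16:10.
17:00-20:00 falls entirely outside B.
23:25-23:40 falls entirely outside B.

13:55-16:10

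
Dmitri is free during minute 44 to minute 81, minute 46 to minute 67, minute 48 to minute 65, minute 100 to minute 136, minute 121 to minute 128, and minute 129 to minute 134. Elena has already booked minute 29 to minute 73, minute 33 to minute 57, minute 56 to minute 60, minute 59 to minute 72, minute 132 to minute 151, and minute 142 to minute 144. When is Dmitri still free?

minute 73 to minute 81, minute 100 to minute 132

Merge the first list: minute 44 to minute 81, minute 100 to minute 136.
Merge the second list: minute 29 to minute 73, minute 132 to minute 151.
minute 44 to minute 81 with B removed leaves minute 73 to minute 81.
minute 100 to minute 136 with B removed leaves minute 100 to minute 132.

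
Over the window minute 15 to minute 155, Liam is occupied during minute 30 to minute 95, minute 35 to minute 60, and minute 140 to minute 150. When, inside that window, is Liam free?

minute 15 to minute 30, minute 95 to minute 140, minute 150 to minute 155

The merged coverage is minute 30 to minute 95, minute 140 to minute 150.
Gaps within minute 15 to minute 155: minute 15 to minute 30, minute 95 to minute 140, minute 150 to minute 155.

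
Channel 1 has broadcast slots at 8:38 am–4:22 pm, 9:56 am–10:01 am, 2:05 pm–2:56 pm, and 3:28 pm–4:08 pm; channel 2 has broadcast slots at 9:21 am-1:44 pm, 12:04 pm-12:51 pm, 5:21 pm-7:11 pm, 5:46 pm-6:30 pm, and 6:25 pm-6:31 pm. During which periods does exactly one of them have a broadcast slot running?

8:38 am–9:21 am, 1:44 pm–4:22 pm, 5:21 pm–7:11 pm

A, merged: 8:38 am–4:22 pm.
B, merged: 9:21 am–1:44 pm, 5:21 pm–7:11 pm.
A \ B = 8:38 am–9:21 am, 1:44 pm–4:22 pm.
B \ A = 5:21 pm–7:11 pm.
Union of the two gives the symmetric difference.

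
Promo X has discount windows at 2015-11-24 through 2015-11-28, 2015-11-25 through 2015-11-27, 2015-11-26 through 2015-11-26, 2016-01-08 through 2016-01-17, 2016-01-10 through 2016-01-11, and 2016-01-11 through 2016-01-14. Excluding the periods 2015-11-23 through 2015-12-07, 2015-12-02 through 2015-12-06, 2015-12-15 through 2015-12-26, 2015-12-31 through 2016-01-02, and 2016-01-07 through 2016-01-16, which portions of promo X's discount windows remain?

2016-01-17 through 2016-01-17

First set merges to 2015-11-24 through 2015-11-28, 2016-01-08 through 2016-01-17.
Second set merges to 2015-11-23 through 2015-12-07, 2015-12-15 through 2015-12-26, 2015-12-31 through 2016-01-02, 2016-01-07 through 2016-01-16.
2015-11-24 through 2015-11-28: fully covered by B → removed.
2016-01-08 through 2016-01-17 minus B → 2016-01-17 through 2016-01-17.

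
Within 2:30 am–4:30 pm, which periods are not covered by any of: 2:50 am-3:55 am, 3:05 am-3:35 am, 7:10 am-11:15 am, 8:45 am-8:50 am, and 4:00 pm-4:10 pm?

After merging, the occupied span is 2:50 am–3:55 am, 7:10 am–11:15 am, 4:00 pm–4:10 pm.
Uncovered inside 2:30 am–4:30 pm: 2:30 am–2:50 am, 3:55 am–7:10 am, 11:15 am–4:00 pm, 4:10 pm–4:30 pm.

2:30 am–2:50 am, 3:55 am–7:10 am, 11:15 am–4:00 pm, 4:10 pm–4:30 pm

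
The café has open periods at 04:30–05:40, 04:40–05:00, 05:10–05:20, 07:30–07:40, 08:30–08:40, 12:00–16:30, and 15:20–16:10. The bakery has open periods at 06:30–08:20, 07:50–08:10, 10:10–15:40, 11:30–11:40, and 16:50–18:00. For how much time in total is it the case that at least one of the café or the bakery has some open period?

Merge the first list: 04:30-05:40, 07:30-07:40, 08:30-08:40, 12:00-16:30.
Merge the second list: 06:30-08:20, 10:10-15:40, 16:50-18:00.
A ∪ B = 04:30-05:40, 06:30-08:20, 08:30-08:40, 10:10-16:30, 16:50-18:00.
Total: 1 h 10 min + 1 h 50 min + 10 min + 6 h 20 min + 1 h 10 min = 10 h 40 min.

10 h 40 min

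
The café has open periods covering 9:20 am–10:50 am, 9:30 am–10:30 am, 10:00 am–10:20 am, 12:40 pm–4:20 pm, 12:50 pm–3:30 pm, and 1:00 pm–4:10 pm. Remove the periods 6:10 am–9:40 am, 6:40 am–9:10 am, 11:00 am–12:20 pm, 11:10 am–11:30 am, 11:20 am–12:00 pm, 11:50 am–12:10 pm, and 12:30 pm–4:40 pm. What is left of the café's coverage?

9:40 am–10:50 am

Merge the first list: 9:20 am–10:50 am, 12:40 pm–4:20 pm.
Merge the second list: 6:10 am–9:40 am, 11:00 am–12:20 pm, 12:30 pm–4:40 pm.
9:20 am–10:50 am with B removed leaves 9:40 am–10:50 am.
12:40 pm–4:20 pm lies entirely inside B → drops out.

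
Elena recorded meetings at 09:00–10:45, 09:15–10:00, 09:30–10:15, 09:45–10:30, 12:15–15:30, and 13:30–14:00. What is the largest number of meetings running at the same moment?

At 09:45, 4 of the intervals are simultaneously active.
No point has more.

4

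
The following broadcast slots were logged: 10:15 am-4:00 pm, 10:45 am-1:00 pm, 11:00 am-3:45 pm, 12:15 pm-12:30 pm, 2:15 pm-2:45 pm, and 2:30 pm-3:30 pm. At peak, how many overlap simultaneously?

Walk the sorted start/end points keeping a running depth.
The depth first hits 4 at 12:15 pm.

4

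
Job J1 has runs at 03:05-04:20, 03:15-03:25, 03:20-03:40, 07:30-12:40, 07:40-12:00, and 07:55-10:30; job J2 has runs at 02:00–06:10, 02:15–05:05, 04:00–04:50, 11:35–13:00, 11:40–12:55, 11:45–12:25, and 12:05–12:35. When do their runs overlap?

03:05–04:20, 11:35–12:40

Merge the first list: 03:05–04:20, 07:30–12:40.
Merge the second list: 02:00–06:10, 11:35–13:00.
03:05–04:20 ∩ B → 03:05–04:20.
07:30–12:40 ∩ B → 11:35–12:40.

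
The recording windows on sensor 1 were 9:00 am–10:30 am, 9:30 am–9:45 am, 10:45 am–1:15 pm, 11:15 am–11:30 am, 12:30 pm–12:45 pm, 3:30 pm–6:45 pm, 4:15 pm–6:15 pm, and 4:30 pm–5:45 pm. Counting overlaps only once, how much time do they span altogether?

Merged: 9:00 am-10:30 am, 10:45 am-1:15 pm, 3:30 pm-6:45 pm.
Lengths: 1 h 30 min + 2 h 30 min + 3 h 15 min = 7 h 15 min.

7 h 15 min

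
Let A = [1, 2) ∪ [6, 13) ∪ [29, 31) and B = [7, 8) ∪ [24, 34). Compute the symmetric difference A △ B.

[1, 2) ∪ [6, 7) ∪ [8, 13) ∪ [24, 29) ∪ [31, 34)

A but not B: [1, 2), [6, 7), [8, 13).
B but not A: [24, 29), [31, 34).
Combining gives A △ B.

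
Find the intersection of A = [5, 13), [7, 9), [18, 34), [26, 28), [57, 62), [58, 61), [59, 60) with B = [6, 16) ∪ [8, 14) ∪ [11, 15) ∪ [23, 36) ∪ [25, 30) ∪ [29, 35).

[6, 13) ∪ [23, 34)

Merge the first list: [5, 13), [18, 34), [57, 62).
Merge the second list: [6, 16), [23, 36).
[5, 13) overlaps B on [6, 13).
[18, 34) overlaps B on [23, 34).
[57, 62) falls entirely outside B.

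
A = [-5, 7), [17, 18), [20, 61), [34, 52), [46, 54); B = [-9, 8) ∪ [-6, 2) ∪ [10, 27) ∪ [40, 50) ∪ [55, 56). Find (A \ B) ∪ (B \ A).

[-9, -5) ∪ [7, 8) ∪ [10, 17) ∪ [18, 20) ∪ [27, 40) ∪ [50, 55) ∪ [56, 61)

Merge the first list: [-5, 7), [17, 18), [20, 61).
Merge the second list: [-9, 8), [10, 27), [40, 50), [55, 56).
A \ B = [27, 40), [50, 55), [56, 61).
B \ A = [-9, -5), [7, 8), [10, 17), [18, 20).
Union of the two gives the symmetric difference.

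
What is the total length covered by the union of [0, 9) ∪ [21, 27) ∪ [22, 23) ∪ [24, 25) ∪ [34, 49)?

30

Merged: [0, 9), [21, 27), [34, 49).
Lengths: 9 + 6 + 15 = 30.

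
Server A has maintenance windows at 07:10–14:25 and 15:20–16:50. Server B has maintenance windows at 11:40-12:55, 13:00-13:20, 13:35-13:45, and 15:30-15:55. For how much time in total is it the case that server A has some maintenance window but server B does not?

6 h 35 min

A \ B = 07:10-11:40, 12:55-13:00, 13:20-13:35, 13:45-14:25, 15:20-15:30, 15:55-16:50.
Total: 4 h 30 min + 5 min + 15 min + 40 min + 10 min + 55 min = 6 h 35 min.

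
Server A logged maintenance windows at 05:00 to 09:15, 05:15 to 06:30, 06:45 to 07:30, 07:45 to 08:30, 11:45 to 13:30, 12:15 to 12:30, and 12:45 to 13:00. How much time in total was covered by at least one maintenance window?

Merged: 05:00–09:15, 11:45–13:30.
Lengths: 4 h 15 min + 1 h 45 min = 6 h.

6 h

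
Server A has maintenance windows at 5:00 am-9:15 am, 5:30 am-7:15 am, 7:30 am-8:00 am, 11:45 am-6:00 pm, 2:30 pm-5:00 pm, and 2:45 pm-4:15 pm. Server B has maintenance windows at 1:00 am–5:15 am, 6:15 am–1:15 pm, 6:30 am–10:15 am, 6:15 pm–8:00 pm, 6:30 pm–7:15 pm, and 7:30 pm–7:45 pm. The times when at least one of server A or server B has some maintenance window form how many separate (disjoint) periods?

A, merged: 5:00 am–9:15 am, 11:45 am–6:00 pm.
B, merged: 1:00 am–5:15 am, 6:15 am–1:15 pm, 6:15 pm–8:00 pm.
A ∪ B = 1:00 am–6:00 pm, 6:15 pm–8:00 pm.
That is 2 disjoint pieces.

2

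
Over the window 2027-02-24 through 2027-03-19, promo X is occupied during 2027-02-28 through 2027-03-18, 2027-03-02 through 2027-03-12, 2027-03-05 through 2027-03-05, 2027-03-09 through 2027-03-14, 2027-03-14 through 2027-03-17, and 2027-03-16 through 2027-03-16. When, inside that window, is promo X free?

The merged coverage is 2027-02-28 through 2027-03-18.
Complement within 2027-02-24 through 2027-03-19: 2027-02-24 through 2027-02-27, 2027-03-19 through 2027-03-19.

2027-02-24 through 2027-02-27, 2027-03-19 through 2027-03-19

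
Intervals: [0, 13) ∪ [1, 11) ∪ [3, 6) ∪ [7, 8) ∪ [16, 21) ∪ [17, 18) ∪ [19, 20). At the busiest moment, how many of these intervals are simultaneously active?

Walk the sorted start/end points keeping a running depth.
The depth first hits 3 at 3.

3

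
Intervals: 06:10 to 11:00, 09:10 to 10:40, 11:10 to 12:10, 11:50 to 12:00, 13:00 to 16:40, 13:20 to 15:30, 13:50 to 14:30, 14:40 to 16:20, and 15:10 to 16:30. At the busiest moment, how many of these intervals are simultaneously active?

4

Walk the sorted start/end points keeping a running depth.
The depth first hits 4 at 15:10.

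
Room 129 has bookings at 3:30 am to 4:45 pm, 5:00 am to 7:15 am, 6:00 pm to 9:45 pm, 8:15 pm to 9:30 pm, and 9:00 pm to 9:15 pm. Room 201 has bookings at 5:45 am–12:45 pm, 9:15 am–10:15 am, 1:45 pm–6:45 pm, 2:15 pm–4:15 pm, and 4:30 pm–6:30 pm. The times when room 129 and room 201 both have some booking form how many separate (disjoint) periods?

First set merges to 3:30 am–4:45 pm, 6:00 pm–9:45 pm.
Second set merges to 5:45 am–12:45 pm, 1:45 pm–6:45 pm.
A ∩ B = 5:45 am–12:45 pm, 1:45 pm–4:45 pm, 6:00 pm–6:45 pm.
That is 3 disjoint pieces.

3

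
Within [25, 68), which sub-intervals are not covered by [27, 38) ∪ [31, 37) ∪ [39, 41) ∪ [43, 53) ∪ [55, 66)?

After merging, the occupied span is [27, 38), [39, 41), [43, 53), [55, 66).
Gaps within [25, 68): [25, 27), [38, 39), [41, 43), [53, 55), [66, 68).

[25, 27) ∪ [38, 39) ∪ [41, 43) ∪ [53, 55) ∪ [66, 68)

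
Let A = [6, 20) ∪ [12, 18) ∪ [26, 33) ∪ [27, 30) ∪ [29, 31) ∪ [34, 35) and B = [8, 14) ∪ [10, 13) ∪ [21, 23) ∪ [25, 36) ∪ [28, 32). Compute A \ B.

Merge the first list: [6, 20), [26, 33), [34, 35).
Merge the second list: [8, 14), [21, 23), [25, 36).
[6, 20) with B removed leaves [6, 8), [14, 20).
[26, 33) lies entirely inside B → drops out.
[34, 35) lies entirely inside B → drops out.

[6, 8) ∪ [14, 20)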